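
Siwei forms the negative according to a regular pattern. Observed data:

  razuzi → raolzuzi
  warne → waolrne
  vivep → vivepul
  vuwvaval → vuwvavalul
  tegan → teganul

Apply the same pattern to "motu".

"motu" ends in a vowel. The stems ending in a vowel (razuzi → raolzuzi, warne → waolrne) insert -ol- after the first vowel.
The other pattern: stems ending in a consonant add -ul.
So motu → mooltu.

mooltu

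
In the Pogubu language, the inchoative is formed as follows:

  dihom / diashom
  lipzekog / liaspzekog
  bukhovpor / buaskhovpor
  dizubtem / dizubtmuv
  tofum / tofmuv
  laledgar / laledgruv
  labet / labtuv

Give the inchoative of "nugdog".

nuasgdog

"nugdog" has last vowel 'o'. The stems whose last vowel is 'o' (dihom → diashom, lipzekog → liaspzekog, bukhovpor → buaskhovpor) insert -as- after the first vowel.
The other pattern: stems whose last vowel is 'a', 'e' or 'u' delete the last vowel and add -uv.
So nugdog → nuasgdog.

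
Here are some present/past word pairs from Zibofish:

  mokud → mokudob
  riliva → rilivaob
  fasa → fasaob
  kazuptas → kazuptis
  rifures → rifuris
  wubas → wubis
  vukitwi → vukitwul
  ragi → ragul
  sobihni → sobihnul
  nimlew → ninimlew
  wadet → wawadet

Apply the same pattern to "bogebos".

bogebis

riliva and kazuptas both have last vowel 'a' yet inflect differently (rilivaob, kazuptis), so the last vowel is not what conditions the rule; the final letter is.
"bogebos" ends in -s. The stems ending in -s (kazuptas → kazuptis, rifures → rifuris, wubas → wubis) change the last vowel to 'i'.
The other patterns: stems ending in -a or -d add -ob; stems ending in -i drop the final letter and add -ul; stems ending in -t or -w repeat the first consonant+vowel as a prefix.
So bogebos → bogebis.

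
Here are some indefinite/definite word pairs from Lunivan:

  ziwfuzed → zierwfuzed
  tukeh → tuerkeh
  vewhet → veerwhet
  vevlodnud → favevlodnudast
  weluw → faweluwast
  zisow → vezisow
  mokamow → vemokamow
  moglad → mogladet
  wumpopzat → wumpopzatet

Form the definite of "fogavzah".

ziwfuzed and vevlodnud both end in -d yet inflect differently (zierwfuzed, favevlodnudast), so the final letter is not what conditions the rule; the last vowel is.
"fogavzah" has last vowel 'a'. The stems whose last vowel is 'a' (moglad → mogladet, wumpopzat → wumpopzatet) add -et.
The other patterns: stems whose last vowel is 'e' insert -er- after the first vowel; stems whose last vowel is 'u' add fa- … -ast around the stem; stems whose last vowel is 'o' add the prefix ve-.
So fogavzah → fogavzahet.

fogavzahet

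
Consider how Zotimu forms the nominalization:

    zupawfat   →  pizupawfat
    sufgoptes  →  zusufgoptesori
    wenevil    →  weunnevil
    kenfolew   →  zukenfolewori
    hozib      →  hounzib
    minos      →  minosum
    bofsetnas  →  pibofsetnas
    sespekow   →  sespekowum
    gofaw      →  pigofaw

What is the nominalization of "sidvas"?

gofaw and sespekow both end in -w yet inflect differently (pigofaw, sespekowum), so the final letter is not what conditions the rule; the last vowel is.
"sidvas" has last vowel 'a'. The stems whose last vowel is 'a' (zupawfat → pizupawfat, gofaw → pigofaw, bofsetnas → pibofsetnas) add the prefix pi-.
The other patterns: stems whose last vowel is 'i' insert -un- after the first vowel; stems whose last vowel is 'o' add -um; stems whose last vowel is 'e' add zu- … -ori around the stem.
So sidvas → pisidvas.

pisidvas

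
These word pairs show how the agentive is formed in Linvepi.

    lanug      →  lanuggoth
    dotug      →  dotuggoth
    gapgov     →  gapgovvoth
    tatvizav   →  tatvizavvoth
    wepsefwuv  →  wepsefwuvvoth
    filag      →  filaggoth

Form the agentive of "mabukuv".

mabukuvvoth

Every pair shown (lanug → lanuggoth, dotug → dotuggoth, gapgov → gapgovvoth, …) follows the same rule: double the final consonant and add -oth.
So mabukuv → mabukuvvoth.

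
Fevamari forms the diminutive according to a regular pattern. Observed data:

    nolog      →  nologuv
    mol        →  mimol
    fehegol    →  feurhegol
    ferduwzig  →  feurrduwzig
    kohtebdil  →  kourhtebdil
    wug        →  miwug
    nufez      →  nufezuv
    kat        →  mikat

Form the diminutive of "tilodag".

tiurlodag

wug and nolog both end in -g yet inflect differently (miwug, nologuv), so the final letter is not what conditions the rule; the number of vowels is.
"tilodag" has 3 vowels. The stems with 3 vowels (kohtebdil → kourhtebdil, fehegol → feurhegol, ferduwzig → feurrduwzig) insert -ur- after the first vowel.
The other patterns: stems with 1 vowel add the prefix mi-; stems with 2 vowels add -uv.
So tilodag → tiurlodag.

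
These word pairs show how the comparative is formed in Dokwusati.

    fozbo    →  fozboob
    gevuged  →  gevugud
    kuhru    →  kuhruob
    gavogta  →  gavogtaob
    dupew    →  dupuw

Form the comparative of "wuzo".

"wuzo" ends in a vowel. The stems ending in a vowel (fozbo → fozboob, gavogta → gavogtaob, kuhru → kuhruob) add -ob.
The other pattern: stems ending in a consonant change the last vowel to 'u'.
So wuzo → wuzoob.

wuzoob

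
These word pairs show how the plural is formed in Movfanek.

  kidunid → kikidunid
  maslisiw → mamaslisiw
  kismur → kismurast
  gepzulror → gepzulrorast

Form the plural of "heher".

kismur and kidunid both begin with k- yet inflect differently (kismurast, kikidunid), so the first letter is not what conditions the rule; the final letter is.
"heher" ends in -r. The stems ending in -r (gepzulror → gepzulrorast, kismur → kismurast) add -ast.
So heher → heherast.

heherast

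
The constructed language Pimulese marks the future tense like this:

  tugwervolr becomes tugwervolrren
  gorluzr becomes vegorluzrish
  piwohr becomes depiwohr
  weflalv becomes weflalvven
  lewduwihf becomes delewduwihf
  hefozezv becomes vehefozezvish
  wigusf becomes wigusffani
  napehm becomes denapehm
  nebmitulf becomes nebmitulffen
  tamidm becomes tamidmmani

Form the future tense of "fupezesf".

"fupezesf" has second-to-last letter 's'. The one such stem in the data (wigusf → wigusffani) doubles the final consonant and adds -ani (as does tamidm), so the same rule applies.
The other patterns: stems whose second-to-last letter is 'l' double the final consonant and add -en; stems whose second-to-last letter is 'h' add the prefix de-; stems whose second-to-last letter is 'z' add ve- … -ish around the stem.
So fupezesf → fupezesffani.

fupezesffani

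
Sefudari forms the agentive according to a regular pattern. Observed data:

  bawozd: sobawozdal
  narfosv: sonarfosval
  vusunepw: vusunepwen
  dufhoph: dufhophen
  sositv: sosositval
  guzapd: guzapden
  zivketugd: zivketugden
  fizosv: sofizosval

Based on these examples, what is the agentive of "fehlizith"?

guzapd and bawozd both end in -d yet inflect differently (guzapden, sobawozdal), so the final letter is not what conditions the rule; the second-to-last letter is.
"fehlizith" has second-to-last letter 't'. The one such stem in the data (sositv → sosositval) adds so- … -al around the stem, so the same rule applies.
The other pattern: stems whose second-to-last letter is 'g' or 'p' add -en.
So fehlizith → sofehlizithal.

sofehlizithal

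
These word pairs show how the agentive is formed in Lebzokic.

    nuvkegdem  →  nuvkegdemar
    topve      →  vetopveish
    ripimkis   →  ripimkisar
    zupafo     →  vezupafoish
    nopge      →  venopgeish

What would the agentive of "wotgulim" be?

nuvkegdem and nopge both have last vowel 'e' yet inflect differently (nuvkegdemar, venopgeish), so the last vowel is not what conditions the rule; whether the stem ends in a vowel or a consonant is.
"wotgulim" ends in a consonant. The stems ending in a consonant (ripimkis → ripimkisar, nuvkegdem → nuvkegdemar) add -ar.
The other pattern: stems ending in a vowel add ve- … -ish around the stem.
So wotgulim → wotgulimar.

wotgulimar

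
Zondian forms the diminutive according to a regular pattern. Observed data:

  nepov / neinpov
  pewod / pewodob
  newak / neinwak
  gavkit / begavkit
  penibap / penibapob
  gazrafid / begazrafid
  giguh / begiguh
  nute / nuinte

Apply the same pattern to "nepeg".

"nepeg" begins with n-. The stems beginning with n- (newak → neinwak, nepov → neinpov, nute → nuinte) insert -in- after the first vowel.
The other patterns: stems beginning with g- add the prefix be-; stems beginning with p- add -ob.
So nepeg → neinpeg.

neinpeg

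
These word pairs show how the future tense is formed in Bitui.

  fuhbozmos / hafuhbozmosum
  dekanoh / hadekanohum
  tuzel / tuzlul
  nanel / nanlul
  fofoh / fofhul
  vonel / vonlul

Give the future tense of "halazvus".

dekanoh and fofoh both end in -h yet inflect differently (hadekanohum, fofhul), so the final letter is not what conditions the rule; the number of vowels is.
"halazvus" has 3 vowels. The stems with 3 vowels (fuhbozmos → hafuhbozmosum, dekanoh → hadekanohum) add ha- … -um around the stem.
The other pattern: stems with 2 vowels delete the last vowel and add -ul.
So halazvus → hahalazvusum.

hahalazvusum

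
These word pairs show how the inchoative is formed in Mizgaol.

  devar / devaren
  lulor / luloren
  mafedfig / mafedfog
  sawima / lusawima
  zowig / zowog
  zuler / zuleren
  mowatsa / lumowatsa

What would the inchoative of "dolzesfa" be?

ludolzesfa

devar and mowatsa both have last vowel 'a' yet inflect differently (devaren, lumowatsa), so the last vowel is not what conditions the rule; the final letter is.
"dolzesfa" ends in -a. The stems ending in -a (mowatsa → lumowatsa, sawima → lusawima) add the prefix lu-.
The other patterns: stems ending in -g change the last vowel to 'o'; stems ending in -r add -en.
So dolzesfa → ludolzesfa.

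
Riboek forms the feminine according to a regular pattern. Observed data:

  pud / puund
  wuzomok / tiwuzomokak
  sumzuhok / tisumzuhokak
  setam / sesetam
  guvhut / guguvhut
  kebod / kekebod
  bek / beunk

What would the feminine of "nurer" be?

"nurer" has 2 vowels. The stems with 2 vowels (setam → sesetam, guvhut → guguvhut, kebod → kekebod) repeat the first consonant+vowel as a prefix.
The other patterns: stems with 1 vowel insert -un- after the first vowel; stems with 3 vowels add ti- … -ak around the stem.
So nurer → nunurer.

nunurer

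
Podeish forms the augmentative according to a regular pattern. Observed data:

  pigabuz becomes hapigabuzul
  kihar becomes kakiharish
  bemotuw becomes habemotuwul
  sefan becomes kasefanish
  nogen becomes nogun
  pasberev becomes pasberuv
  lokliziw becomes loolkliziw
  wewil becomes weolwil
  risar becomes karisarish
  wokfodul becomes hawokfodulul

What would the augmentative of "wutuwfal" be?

kawutuwfalish

sefan and nogen both end in -n yet inflect differently (kasefanish, nogun), so the final letter is not what conditions the rule; the last vowel is.
"wutuwfal" has last vowel 'a'. The stems whose last vowel is 'a' (kihar → kakiharish, risar → karisarish, sefan → kasefanish) add ka- … -ish around the stem.
The other patterns: stems whose last vowel is 'i' insert -ol- after the first vowel; stems whose last vowel is 'e' change the last vowel to 'u'; stems whose last vowel is 'u' add ha- … -ul around the stem.
So wutuwfal → kawutuwfalish.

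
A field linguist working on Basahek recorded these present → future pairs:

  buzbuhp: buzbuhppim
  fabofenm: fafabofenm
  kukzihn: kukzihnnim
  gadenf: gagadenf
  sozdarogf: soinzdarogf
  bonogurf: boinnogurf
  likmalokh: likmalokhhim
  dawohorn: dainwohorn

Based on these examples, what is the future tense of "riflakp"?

riflakppim

"riflakp" has second-to-last letter 'k'. The one such stem in the data (likmalokh → likmalokhhim) doubles the final consonant and adds -im (as do buzbuhp, kukzihn), so the same rule applies.
So riflakp → riflakppim.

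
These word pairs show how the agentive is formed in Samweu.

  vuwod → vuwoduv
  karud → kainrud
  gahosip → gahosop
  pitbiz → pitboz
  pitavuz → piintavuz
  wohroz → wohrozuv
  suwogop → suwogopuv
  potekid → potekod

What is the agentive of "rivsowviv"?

vuwod and potekid both end in -d yet inflect differently (vuwoduv, potekod), so the final letter is not what conditions the rule; the last vowel is.
"rivsowviv" has last vowel 'i'. The stems whose last vowel is 'i' (potekid → potekod, pitbiz → pitboz, gahosip → gahosop) change the last vowel to 'o'.
So rivsowviv → rivsowvov.

rivsowvov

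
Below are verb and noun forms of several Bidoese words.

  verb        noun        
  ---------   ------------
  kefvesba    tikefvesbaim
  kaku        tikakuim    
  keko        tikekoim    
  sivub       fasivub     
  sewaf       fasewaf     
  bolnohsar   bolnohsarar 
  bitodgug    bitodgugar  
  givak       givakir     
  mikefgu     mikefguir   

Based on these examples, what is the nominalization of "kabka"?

kaku and mikefgu both end in -u yet inflect differently (tikakuim, mikefguir), so the final letter is not what conditions the rule; the first letter is.
"kabka" begins with k-. The stems beginning with k- (kefvesba → tikefvesbaim, kaku → tikakuim, keko → tikekoim) add ti- … -im around the stem.
So kabka → tikabkaim.

tikabkaim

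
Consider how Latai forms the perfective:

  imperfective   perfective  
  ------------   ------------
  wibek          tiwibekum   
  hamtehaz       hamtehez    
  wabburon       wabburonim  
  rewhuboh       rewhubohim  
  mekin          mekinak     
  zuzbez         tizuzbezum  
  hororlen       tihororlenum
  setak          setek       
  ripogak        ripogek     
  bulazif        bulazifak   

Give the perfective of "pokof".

pokofim

zuzbez and hamtehaz both end in -z yet inflect differently (tizuzbezum, hamtehez), so the final letter is not what conditions the rule; the last vowel is.
"pokof" has last vowel 'o'. The stems whose last vowel is 'o' (rewhuboh → rewhubohim, wabburon → wabburonim) add -im.
The other patterns: stems whose last vowel is 'e' add ti- … -um around the stem; stems whose last vowel is 'a' change the last vowel to 'e'; stems whose last vowel is 'i' add -ak.
So pokof → pokofim.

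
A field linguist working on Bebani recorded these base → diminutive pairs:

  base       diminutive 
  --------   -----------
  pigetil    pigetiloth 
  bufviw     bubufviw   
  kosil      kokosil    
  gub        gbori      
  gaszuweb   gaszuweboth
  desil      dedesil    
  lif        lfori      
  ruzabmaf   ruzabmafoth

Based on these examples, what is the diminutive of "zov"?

kosil and pigetil both end in -l yet inflect differently (kokosil, pigetiloth), so the final letter is not what conditions the rule; the number of vowels is.
"zov" has 1 vowel. The stems with 1 vowel (gub → gbori, lif → lfori) delete the last vowel and add -ori.
So zov → zvori.

zvori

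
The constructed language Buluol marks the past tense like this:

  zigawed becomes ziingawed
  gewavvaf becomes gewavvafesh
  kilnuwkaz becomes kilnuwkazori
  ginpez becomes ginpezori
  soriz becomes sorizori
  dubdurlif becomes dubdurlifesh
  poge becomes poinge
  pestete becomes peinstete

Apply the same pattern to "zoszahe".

zoinszahe

dubdurlif and soriz both have last vowel 'i' yet inflect differently (dubdurlifesh, sorizori), so the last vowel is not what conditions the rule; the final letter is.
"zoszahe" ends in -e. The stems ending in -e (pestete → peinstete, poge → poinge) insert -in- after the first vowel.
The other patterns: stems ending in -f add -esh; stems ending in -z add -ori.
So zoszahe → zoinszahe.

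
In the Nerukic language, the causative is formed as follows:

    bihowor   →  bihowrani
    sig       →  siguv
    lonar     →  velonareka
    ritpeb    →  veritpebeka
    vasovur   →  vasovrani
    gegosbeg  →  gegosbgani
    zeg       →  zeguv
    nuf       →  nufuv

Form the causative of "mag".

zeg and gegosbeg both end in -g yet inflect differently (zeguv, gegosbgani), so the final letter is not what conditions the rule; the number of vowels is.
"mag" has 1 vowel. The stems with 1 vowel (zeg → zeguv, sig → siguv, nuf → nufuv) add -uv.
The other patterns: stems with 2 vowels add ve- … -eka around the stem; stems with 3 vowels delete the last vowel and add -ani.
So mag → maguv.

maguv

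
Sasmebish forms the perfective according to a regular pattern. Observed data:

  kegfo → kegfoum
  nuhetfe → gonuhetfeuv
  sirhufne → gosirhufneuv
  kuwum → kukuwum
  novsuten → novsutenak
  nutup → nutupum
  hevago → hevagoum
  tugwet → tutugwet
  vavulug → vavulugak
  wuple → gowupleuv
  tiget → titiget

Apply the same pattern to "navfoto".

navfotoum

nuhetfe and tiget both have last vowel 'e' yet inflect differently (gonuhetfeuv, titiget), so the last vowel is not what conditions the rule; the final letter is.
"navfoto" ends in -o. The stems ending in -o (hevago → hevagoum, kegfo → kegfoum) add -um.
The other patterns: stems ending in -e add go- … -uv around the stem; stems ending in -m or -t repeat the first consonant+vowel as a prefix; stems ending in -g or -n add -ak.
So navfoto → navfotoum.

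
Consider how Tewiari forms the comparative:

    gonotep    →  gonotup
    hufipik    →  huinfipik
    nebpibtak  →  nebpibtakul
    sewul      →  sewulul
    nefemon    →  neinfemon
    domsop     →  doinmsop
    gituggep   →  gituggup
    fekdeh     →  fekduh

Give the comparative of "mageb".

magub

"mageb" has last vowel 'e'. The stems whose last vowel is 'e' (fekdeh → fekduh, gituggep → gituggup, gonotep → gonotup) change the last vowel to 'u'.
So mageb → magub.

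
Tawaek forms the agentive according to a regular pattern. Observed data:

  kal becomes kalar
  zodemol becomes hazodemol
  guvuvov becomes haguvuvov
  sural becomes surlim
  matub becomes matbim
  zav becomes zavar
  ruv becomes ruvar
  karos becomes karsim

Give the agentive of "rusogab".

"rusogab" has 3 vowels. The stems with 3 vowels (zodemol → hazodemol, guvuvov → haguvuvov) add the prefix ha-.
So rusogab → harusogab.

harusogab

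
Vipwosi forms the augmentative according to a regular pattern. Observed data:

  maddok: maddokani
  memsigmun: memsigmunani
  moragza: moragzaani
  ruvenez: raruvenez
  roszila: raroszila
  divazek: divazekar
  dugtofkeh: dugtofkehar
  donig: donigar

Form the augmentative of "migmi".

moragza and roszila both end in -a yet inflect differently (moragzaani, raroszila), so the final letter is not what conditions the rule; the first letter is.
"migmi" begins with m-. The stems beginning with m- (maddok → maddokani, memsigmun → memsigmunani, moragza → moragzaani) add -ani.
So migmi → migmiani.

migmiani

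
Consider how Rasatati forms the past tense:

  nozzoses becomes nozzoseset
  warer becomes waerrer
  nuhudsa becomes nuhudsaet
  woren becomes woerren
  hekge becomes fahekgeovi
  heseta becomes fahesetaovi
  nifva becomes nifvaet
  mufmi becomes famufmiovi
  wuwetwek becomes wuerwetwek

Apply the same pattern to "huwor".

fahuworovi

nuhudsa and heseta both end in -a yet inflect differently (nuhudsaet, fahesetaovi), so the final letter is not what conditions the rule; the first letter is.
"huwor" begins with h-. The stems beginning with h- (heseta → fahesetaovi, hekge → fahekgeovi) add fa- … -ovi around the stem.
So huwor → fahuworovi.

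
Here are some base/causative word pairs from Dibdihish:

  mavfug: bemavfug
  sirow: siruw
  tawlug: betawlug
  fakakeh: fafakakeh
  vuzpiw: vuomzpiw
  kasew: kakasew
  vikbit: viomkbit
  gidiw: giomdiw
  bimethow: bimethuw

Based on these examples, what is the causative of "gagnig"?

"gagnig" has last vowel 'i'. The stems whose last vowel is 'i' (gidiw → giomdiw, vuzpiw → vuomzpiw, vikbit → viomkbit) insert -om- after the first vowel.
The other patterns: stems whose last vowel is 'o' change the last vowel to 'u'; stems whose last vowel is 'e' repeat the first consonant+vowel as a prefix; stems whose last vowel is 'u' add the prefix be-.
So gagnig → gaomgnig.

gaomgnig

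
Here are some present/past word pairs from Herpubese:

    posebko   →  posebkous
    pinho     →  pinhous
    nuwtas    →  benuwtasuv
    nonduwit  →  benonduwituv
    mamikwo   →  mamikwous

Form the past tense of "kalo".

"kalo" ends in a vowel. The stems ending in a vowel (posebko → posebkous, mamikwo → mamikwous, pinho → pinhous) add -us.
The other pattern: stems ending in a consonant add be- … -uv around the stem.
So kalo → kalous.

kalous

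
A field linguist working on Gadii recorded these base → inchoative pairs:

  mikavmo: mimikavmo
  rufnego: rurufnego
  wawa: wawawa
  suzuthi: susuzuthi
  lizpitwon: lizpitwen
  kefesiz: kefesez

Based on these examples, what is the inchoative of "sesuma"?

sesesuma

"sesuma" ends in a vowel. The stems ending in a vowel (mikavmo → mimikavmo, rufnego → rurufnego, wawa → wawawa) repeat the first consonant+vowel as a prefix.
So sesuma → sesesuma.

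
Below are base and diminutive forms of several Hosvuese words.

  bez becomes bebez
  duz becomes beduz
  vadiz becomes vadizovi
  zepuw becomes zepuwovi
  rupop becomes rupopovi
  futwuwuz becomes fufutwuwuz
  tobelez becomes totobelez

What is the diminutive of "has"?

behas

bez and vadiz both end in -z yet inflect differently (bebez, vadizovi), so the final letter is not what conditions the rule; the number of vowels is.
"has" has 1 vowel. The stems with 1 vowel (bez → bebez, duz → beduz) add the prefix be-.
The other patterns: stems with 2 vowels add -ovi; stems with 3 vowels repeat the first consonant+vowel as a prefix.
So has → behas.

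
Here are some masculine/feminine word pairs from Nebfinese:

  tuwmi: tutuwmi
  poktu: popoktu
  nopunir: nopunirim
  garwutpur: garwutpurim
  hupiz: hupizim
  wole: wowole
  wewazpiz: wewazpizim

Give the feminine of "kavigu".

kakavigu

"kavigu" ends in a vowel. The stems ending in a vowel (tuwmi → tutuwmi, poktu → popoktu, wole → wowole) repeat the first consonant+vowel as a prefix.
So kavigu → kakavigu.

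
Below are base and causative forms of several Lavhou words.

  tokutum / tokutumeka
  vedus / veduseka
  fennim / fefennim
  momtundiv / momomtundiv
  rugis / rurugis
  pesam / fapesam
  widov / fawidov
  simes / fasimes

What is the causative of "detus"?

"detus" has last vowel 'u'. The stems whose last vowel is 'u' (tokutum → tokutumeka, vedus → veduseka) add -eka.
So detus → detuseka.

detuseka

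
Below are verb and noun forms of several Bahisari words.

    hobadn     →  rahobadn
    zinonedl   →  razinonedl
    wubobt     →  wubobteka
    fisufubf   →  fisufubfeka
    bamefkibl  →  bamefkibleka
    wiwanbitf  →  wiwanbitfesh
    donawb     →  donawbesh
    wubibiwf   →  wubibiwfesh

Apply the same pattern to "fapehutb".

zinonedl and bamefkibl both end in -l yet inflect differently (razinonedl, bamefkibleka), so the final letter is not what conditions the rule; the second-to-last letter is.
"fapehutb" has second-to-last letter 't'. The one such stem in the data (wiwanbitf → wiwanbitfesh) adds -esh, so the same rule applies.
The other patterns: stems whose second-to-last letter is 'd' add the prefix ra-; stems whose second-to-last letter is 'b' add -eka.
So fapehutb → fapehutbesh.

fapehutbesh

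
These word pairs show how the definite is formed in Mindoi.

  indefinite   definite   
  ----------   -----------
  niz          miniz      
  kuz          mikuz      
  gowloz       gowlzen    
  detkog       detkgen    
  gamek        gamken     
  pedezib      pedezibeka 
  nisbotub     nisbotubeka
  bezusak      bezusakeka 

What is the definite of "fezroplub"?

niz and gowloz both end in -z yet inflect differently (miniz, gowlzen), so the final letter is not what conditions the rule; the number of vowels is.
"fezroplub" has 3 vowels. The stems with 3 vowels (pedezib → pedezibeka, nisbotub → nisbotubeka, bezusak → bezusakeka) add -eka.
So fezroplub → fezroplubeka.

fezroplubeka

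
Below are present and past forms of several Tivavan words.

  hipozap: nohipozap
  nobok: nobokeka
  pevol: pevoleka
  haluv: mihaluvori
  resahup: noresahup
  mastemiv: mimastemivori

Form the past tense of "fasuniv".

mifasunivori

resahup and haluv both have last vowel 'u' yet inflect differently (noresahup, mihaluvori), so the last vowel is not what conditions the rule; the final letter is.
"fasuniv" ends in -v. The stems ending in -v (haluv → mihaluvori, mastemiv → mimastemivori) add mi- … -ori around the stem.
So fasuniv → mifasunivori.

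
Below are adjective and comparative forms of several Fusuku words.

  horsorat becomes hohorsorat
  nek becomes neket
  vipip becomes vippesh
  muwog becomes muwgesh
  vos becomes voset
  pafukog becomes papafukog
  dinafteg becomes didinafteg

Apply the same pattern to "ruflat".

muwog and pafukog both end in -g yet inflect differently (muwgesh, papafukog), so the final letter is not what conditions the rule; the number of vowels is.
"ruflat" has 2 vowels. The stems with 2 vowels (vipip → vippesh, muwog → muwgesh) delete the last vowel and add -esh.
So ruflat → rufltesh.

rufltesh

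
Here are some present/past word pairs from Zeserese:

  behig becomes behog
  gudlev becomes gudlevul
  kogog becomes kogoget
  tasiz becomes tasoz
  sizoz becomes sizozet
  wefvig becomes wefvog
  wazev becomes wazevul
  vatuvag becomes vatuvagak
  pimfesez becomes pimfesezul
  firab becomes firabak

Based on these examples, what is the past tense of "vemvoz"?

pimfesez and sizoz both end in -z yet inflect differently (pimfesezul, sizozet), so the final letter is not what conditions the rule; the last vowel is.
"vemvoz" has last vowel 'o'. The stems whose last vowel is 'o' (sizoz → sizozet, kogog → kogoget) add -et.
The other patterns: stems whose last vowel is 'a' add -ak; stems whose last vowel is 'e' add -ul; stems whose last vowel is 'i' change the last vowel to 'o'.
So vemvoz → vemvozet.

vemvozet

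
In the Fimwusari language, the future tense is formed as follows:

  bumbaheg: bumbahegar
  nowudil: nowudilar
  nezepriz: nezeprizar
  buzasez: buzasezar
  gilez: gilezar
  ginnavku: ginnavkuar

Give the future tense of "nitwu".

nitwuar

Every pair shown (bumbaheg → bumbahegar, nowudil → nowudilar, nezepriz → nezeprizar, …) follows the same rule: add -ar.
So nitwu → nitwuar.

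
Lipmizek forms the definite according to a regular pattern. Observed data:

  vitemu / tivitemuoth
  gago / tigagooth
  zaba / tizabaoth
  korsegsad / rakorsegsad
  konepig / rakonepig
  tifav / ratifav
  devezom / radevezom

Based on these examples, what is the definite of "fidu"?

zaba and korsegsad both have last vowel 'a' yet inflect differently (tizabaoth, rakorsegsad), so the last vowel is not what conditions the rule; whether the stem ends in a vowel or a consonant is.
"fidu" ends in a vowel. The stems ending in a vowel (vitemu → tivitemuoth, gago → tigagooth, zaba → tizabaoth) add ti- … -oth around the stem.
The other pattern: stems ending in a consonant add the prefix ra-.
So fidu → tifiduoth.

tifiduoth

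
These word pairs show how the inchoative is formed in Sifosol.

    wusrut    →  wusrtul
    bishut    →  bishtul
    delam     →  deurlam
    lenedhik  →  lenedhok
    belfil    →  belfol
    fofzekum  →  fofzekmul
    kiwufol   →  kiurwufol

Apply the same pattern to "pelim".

"pelim" has last vowel 'i'. The stems whose last vowel is 'i' (belfil → belfol, lenedhik → lenedhok) change the last vowel to 'o'.
So pelim → pelom.

pelom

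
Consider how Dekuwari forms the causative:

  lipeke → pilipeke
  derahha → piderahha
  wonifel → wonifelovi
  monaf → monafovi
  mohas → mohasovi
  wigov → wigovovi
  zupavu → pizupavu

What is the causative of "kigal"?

kigalovi

wonifel and lipeke both have last vowel 'e' yet inflect differently (wonifelovi, pilipeke), so the last vowel is not what conditions the rule; whether the stem ends in a vowel or a consonant is.
"kigal" ends in a consonant. The stems ending in a consonant (mohas → mohasovi, wonifel → wonifelovi, wigov → wigovovi) add -ovi.
The other pattern: stems ending in a vowel add the prefix pi-.
So kigal → kigalovi.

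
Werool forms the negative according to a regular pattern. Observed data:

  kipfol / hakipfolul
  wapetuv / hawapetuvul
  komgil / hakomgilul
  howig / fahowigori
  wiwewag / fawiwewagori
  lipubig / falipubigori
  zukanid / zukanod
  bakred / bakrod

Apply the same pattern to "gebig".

fagebigori

howig and zukanid both have last vowel 'i' yet inflect differently (fahowigori, zukanod), so the last vowel is not what conditions the rule; the final letter is.
"gebig" ends in -g. The stems ending in -g (howig → fahowigori, wiwewag → fawiwewagori, lipubig → falipubigori) add fa- … -ori around the stem.
The other patterns: stems ending in -d change the last vowel to 'o'; stems ending in -l or -v add ha- … -ul around the stem.
So gebig → fagebigori.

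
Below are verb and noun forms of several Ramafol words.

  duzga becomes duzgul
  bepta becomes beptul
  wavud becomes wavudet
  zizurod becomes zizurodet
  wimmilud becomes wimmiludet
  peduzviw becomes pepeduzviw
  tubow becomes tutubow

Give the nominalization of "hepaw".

zizurod and tubow both have last vowel 'o' yet inflect differently (zizurodet, tutubow), so the last vowel is not what conditions the rule; the final letter is.
"hepaw" ends in -w. The stems ending in -w (peduzviw → pepeduzviw, tubow → tutubow) repeat the first consonant+vowel as a prefix.
So hepaw → hehepaw.

hehepaw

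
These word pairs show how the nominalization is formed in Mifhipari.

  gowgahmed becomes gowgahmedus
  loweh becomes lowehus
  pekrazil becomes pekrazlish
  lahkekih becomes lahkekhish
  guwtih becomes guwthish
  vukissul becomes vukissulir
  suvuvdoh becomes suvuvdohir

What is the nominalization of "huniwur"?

huniwurir

loweh and lahkekih both end in -h yet inflect differently (lowehus, lahkekhish), so the final letter is not what conditions the rule; the last vowel is.
"huniwur" has last vowel 'u'. The one such stem in the data (vukissul → vukissulir) adds -ir, so the same rule applies.
The other patterns: stems whose last vowel is 'e' add -us; stems whose last vowel is 'i' delete the last vowel and add -ish.
So huniwur → huniwurir.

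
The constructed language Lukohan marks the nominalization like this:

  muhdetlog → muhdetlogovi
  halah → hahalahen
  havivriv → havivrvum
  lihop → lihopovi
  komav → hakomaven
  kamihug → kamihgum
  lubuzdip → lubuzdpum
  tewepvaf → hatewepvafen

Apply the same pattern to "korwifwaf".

lihop and lubuzdip both end in -p yet inflect differently (lihopovi, lubuzdpum), so the final letter is not what conditions the rule; the last vowel is.
"korwifwaf" has last vowel 'a'. The stems whose last vowel is 'a' (halah → hahalahen, komav → hakomaven, tewepvaf → hatewepvafen) add ha- … -en around the stem.
The other patterns: stems whose last vowel is 'o' add -ovi; stems whose last vowel is 'i' or 'u' delete the last vowel and add -um.
So korwifwaf → hakorwifwafen.

hakorwifwafen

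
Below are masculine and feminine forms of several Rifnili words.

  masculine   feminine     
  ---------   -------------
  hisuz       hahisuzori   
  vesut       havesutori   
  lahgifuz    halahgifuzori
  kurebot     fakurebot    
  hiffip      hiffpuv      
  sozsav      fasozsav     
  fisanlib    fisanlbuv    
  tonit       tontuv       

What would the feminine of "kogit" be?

kogtuv

vesut and kurebot both end in -t yet inflect differently (havesutori, fakurebot), so the final letter is not what conditions the rule; the last vowel is.
"kogit" has last vowel 'i'. The stems whose last vowel is 'i' (fisanlib → fisanlbuv, hiffip → hiffpuv, tonit → tontuv) delete the last vowel and add -uv.
So kogit → kogtuv.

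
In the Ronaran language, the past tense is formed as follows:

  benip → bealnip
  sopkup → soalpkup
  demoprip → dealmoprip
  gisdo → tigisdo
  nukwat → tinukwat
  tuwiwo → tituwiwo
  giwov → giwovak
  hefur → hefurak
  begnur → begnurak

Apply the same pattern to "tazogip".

taalzogip

gisdo and giwov both have last vowel 'o' yet inflect differently (tigisdo, giwovak), so the last vowel is not what conditions the rule; the final letter is.
"tazogip" ends in -p. The stems ending in -p (benip → bealnip, sopkup → soalpkup, demoprip → dealmoprip) insert -al- after the first vowel.
The other patterns: stems ending in -o or -t add the prefix ti-; stems ending in -r or -v add -ak.
So tazogip → taalzogip.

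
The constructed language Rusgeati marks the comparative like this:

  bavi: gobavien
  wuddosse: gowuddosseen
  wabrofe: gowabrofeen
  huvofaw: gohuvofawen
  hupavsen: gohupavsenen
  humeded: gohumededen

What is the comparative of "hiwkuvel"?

gohiwkuvelen

Every pair shown (bavi → gobavien, wuddosse → gowuddosseen, wabrofe → gowabrofeen, …) follows the same rule: add go- … -en around the stem.
So hiwkuvel → gohiwkuvelen.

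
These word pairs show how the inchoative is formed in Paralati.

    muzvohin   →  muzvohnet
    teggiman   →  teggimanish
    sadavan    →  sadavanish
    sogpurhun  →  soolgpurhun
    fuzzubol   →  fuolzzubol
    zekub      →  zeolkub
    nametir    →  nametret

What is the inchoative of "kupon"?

kuolpon

"kupon" has last vowel 'o'. The one such stem in the data (fuzzubol → fuolzzubol) inserts -ol- after the first vowel (as do sogpurhun, zekub), so the same rule applies.
The other patterns: stems whose last vowel is 'a' add -ish; stems whose last vowel is 'i' delete the last vowel and add -et.
So kupon → kuolpon.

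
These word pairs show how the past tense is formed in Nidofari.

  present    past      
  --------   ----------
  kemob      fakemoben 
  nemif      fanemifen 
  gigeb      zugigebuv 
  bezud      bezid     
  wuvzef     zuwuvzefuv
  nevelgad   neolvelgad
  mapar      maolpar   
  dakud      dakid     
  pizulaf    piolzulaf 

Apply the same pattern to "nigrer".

zunigreruv

"nigrer" has last vowel 'e'. The stems whose last vowel is 'e' (gigeb → zugigebuv, wuvzef → zuwuvzefuv) add zu- … -uv around the stem.
The other patterns: stems whose last vowel is 'i' or 'o' add fa- … -en around the stem; stems whose last vowel is 'a' insert -ol- after the first vowel; stems whose last vowel is 'u' change the last vowel to 'i'.
So nigrer → zunigreruv.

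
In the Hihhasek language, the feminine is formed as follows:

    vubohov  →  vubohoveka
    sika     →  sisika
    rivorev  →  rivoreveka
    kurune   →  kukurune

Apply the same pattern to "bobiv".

rivorev and kurune both have last vowel 'e' yet inflect differently (rivoreveka, kukurune), so the last vowel is not what conditions the rule; whether the stem ends in a vowel or a consonant is.
"bobiv" ends in a consonant. The stems ending in a consonant (rivorev → rivoreveka, vubohov → vubohoveka) add -eka.
So bobiv → bobiveka.

bobiveka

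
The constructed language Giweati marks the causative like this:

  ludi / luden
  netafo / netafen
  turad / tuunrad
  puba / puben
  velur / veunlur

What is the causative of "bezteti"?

bezteten

puba and turad both have last vowel 'a' yet inflect differently (puben, tuunrad), so the last vowel is not what conditions the rule; whether the stem ends in a vowel or a consonant is.
"bezteti" ends in a vowel. The stems ending in a vowel (puba → puben, netafo → netafen, ludi → luden) drop the final letter and add -en.
So bezteti → bezteten.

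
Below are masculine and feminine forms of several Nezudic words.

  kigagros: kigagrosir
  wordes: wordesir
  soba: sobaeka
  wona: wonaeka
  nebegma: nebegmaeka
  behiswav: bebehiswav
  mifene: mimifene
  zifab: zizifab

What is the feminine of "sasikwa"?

"sasikwa" ends in -a. The stems ending in -a (soba → sobaeka, wona → wonaeka, nebegma → nebegmaeka) add -eka.
The other patterns: stems ending in -s add -ir; stems ending in -b, -e or -v repeat the first consonant+vowel as a prefix.
So sasikwa → sasikwaeka.

sasikwaeka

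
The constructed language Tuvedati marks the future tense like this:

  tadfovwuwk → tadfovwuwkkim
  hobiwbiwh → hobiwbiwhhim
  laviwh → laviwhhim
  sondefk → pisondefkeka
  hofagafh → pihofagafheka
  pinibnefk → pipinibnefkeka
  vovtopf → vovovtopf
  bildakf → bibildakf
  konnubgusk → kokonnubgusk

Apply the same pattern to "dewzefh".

tadfovwuwk and sondefk both end in -k yet inflect differently (tadfovwuwkkim, pisondefkeka), so the final letter is not what conditions the rule; the second-to-last letter is.
"dewzefh" has second-to-last letter 'f'. The stems whose second-to-last letter is 'f' (sondefk → pisondefkeka, hofagafh → pihofagafheka, pinibnefk → pipinibnefkeka) add pi- … -eka around the stem.
So dewzefh → pidewzefheka.

pidewzefheka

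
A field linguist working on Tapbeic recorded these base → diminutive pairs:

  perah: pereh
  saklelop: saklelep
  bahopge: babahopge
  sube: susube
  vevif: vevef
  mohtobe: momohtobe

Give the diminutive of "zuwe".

sube and saklelop both begin with s- yet inflect differently (susube, saklelep), so the first letter is not what conditions the rule; the final letter is.
"zuwe" ends in -e. The stems ending in -e (mohtobe → momohtobe, sube → susube, bahopge → babahopge) repeat the first consonant+vowel as a prefix.
So zuwe → zuzuwe.

zuzuwe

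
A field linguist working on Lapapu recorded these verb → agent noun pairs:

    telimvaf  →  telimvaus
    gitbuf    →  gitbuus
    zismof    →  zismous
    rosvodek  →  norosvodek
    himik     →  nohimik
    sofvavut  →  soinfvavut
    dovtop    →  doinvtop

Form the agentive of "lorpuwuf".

"lorpuwuf" ends in -f. The stems ending in -f (telimvaf → telimvaus, gitbuf → gitbuus, zismof → zismous) drop the final letter and add -us.
So lorpuwuf → lorpuwuus.

lorpuwuus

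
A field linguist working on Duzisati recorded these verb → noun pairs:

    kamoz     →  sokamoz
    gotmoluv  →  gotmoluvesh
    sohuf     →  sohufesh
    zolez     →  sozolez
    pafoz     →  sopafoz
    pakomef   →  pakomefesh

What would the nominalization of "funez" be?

sofunez

zolez and pakomef both have last vowel 'e' yet inflect differently (sozolez, pakomefesh), so the last vowel is not what conditions the rule; the final letter is.
"funez" ends in -z. The stems ending in -z (pafoz → sopafoz, zolez → sozolez, kamoz → sokamoz) add the prefix so-.
So funez → sofunez.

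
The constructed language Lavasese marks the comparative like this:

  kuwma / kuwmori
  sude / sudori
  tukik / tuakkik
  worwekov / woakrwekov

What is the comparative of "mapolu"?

tukik and sude both have 2 vowels yet inflect differently (tuakkik, sudori), so the number of vowels is not what conditions the rule; whether the stem ends in a vowel or a consonant is.
"mapolu" ends in a vowel. The stems ending in a vowel (sude → sudori, kuwma → kuwmori) drop the final letter and add -ori.
So mapolu → mapolori.

mapolori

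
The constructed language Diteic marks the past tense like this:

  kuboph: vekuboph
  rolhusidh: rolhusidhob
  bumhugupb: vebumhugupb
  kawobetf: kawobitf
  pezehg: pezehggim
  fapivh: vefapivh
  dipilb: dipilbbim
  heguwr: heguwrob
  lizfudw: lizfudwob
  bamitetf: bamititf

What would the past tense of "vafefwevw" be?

vevafefwevw

"vafefwevw" has second-to-last letter 'v'. The one such stem in the data (fapivh → vefapivh) adds the prefix ve-, so the same rule applies.
The other patterns: stems whose second-to-last letter is 't' change the last vowel to 'i'; stems whose second-to-last letter is 'd' or 'w' add -ob; stems whose second-to-last letter is 'h' or 'l' double the final consonant and add -im.
So vafefwevw → vevafefwevw.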